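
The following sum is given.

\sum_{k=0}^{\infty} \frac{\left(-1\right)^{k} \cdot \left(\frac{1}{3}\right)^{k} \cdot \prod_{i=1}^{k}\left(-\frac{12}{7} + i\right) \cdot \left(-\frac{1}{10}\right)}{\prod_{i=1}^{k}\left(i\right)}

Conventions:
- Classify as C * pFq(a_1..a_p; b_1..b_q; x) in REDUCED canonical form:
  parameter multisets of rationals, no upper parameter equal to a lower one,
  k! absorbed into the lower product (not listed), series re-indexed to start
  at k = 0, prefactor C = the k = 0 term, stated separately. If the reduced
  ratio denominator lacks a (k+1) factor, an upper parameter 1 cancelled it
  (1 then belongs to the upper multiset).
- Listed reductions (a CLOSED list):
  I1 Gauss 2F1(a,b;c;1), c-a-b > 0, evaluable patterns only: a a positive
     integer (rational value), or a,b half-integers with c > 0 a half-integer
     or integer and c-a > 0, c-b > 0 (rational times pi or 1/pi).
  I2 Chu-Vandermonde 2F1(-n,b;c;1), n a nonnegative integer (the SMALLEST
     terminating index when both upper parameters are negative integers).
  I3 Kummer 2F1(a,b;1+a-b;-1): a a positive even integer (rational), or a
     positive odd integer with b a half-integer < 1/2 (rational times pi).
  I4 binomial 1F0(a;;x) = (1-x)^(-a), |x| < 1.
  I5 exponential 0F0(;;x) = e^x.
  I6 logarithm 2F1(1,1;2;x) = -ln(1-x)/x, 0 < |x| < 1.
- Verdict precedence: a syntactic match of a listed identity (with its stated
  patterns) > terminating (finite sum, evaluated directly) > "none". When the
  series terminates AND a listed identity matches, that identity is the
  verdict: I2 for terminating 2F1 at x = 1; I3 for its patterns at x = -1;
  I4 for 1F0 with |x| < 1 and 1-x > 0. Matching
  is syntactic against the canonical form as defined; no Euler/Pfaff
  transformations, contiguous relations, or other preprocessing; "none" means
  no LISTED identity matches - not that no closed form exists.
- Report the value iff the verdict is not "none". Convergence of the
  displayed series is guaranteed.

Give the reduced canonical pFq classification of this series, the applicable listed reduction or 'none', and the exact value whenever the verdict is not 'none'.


At argument -\frac{1}{3}: a 1F0 with upper {-\frac{5}{7}}, lower {-}, scaled by C = -\frac{1}{10}. Verdict: this is the binomial series (I4) (the 1F0 binomial series: exponent 5/7, x = -\frac{1}{3}). Sum: \left(-\frac{1}{10}\right) \cdot \left(\frac{4}{3}\right)^{\frac{5}{7}}.

Key step: with t_0 = -\frac{1}{10}, the (-1)^k factor (C = -1/10) folds into the argument's sign.
Ratio: r(k) = -\frac{1}{3} * (k-\frac{5}{7}) / [(k+1)] - rational; roots negated = parameters, x = -\frac{1}{3}, C = -\frac{1}{10}.


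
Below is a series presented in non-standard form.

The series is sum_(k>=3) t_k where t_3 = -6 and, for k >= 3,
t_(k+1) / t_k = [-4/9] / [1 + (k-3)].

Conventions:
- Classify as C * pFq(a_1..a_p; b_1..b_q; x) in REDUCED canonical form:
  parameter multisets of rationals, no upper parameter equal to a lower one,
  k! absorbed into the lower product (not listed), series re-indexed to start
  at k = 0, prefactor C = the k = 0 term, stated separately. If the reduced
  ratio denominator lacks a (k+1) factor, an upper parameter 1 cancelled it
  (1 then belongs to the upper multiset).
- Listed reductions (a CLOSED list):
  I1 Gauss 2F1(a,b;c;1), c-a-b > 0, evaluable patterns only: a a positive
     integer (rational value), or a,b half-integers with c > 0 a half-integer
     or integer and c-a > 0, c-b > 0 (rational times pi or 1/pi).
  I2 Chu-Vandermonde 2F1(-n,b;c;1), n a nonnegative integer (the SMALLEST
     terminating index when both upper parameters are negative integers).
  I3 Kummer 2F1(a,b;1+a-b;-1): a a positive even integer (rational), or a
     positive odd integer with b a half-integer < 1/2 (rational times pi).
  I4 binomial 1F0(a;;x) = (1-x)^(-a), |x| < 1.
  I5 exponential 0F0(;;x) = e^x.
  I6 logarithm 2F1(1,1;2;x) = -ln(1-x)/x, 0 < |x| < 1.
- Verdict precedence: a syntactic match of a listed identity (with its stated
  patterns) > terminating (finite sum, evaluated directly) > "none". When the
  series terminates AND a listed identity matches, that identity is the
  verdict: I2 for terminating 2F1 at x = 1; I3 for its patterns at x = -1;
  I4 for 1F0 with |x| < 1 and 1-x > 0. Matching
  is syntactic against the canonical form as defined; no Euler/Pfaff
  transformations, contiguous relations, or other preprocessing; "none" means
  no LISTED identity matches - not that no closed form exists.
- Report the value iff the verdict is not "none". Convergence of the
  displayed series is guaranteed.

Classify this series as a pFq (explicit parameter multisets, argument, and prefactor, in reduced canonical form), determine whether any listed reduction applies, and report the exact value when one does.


Key step: t_0 = -6 here, and roots of the ratio polynomials (C = -6) are the negated parameters.
Adjacent-term ratio: r(k) = (-4/9) * 1 / [(k+1)] - rational in k, leading ratio (-4/9); with t_0 = -6, classification follows.

This is -6 * 0F0(-; -; -4/9) in reduced canonical form. Verdict: exponential (I5) fires (the 0F0 exponential series at x = -4/9). Sum: (-6) * e^(-4/9).


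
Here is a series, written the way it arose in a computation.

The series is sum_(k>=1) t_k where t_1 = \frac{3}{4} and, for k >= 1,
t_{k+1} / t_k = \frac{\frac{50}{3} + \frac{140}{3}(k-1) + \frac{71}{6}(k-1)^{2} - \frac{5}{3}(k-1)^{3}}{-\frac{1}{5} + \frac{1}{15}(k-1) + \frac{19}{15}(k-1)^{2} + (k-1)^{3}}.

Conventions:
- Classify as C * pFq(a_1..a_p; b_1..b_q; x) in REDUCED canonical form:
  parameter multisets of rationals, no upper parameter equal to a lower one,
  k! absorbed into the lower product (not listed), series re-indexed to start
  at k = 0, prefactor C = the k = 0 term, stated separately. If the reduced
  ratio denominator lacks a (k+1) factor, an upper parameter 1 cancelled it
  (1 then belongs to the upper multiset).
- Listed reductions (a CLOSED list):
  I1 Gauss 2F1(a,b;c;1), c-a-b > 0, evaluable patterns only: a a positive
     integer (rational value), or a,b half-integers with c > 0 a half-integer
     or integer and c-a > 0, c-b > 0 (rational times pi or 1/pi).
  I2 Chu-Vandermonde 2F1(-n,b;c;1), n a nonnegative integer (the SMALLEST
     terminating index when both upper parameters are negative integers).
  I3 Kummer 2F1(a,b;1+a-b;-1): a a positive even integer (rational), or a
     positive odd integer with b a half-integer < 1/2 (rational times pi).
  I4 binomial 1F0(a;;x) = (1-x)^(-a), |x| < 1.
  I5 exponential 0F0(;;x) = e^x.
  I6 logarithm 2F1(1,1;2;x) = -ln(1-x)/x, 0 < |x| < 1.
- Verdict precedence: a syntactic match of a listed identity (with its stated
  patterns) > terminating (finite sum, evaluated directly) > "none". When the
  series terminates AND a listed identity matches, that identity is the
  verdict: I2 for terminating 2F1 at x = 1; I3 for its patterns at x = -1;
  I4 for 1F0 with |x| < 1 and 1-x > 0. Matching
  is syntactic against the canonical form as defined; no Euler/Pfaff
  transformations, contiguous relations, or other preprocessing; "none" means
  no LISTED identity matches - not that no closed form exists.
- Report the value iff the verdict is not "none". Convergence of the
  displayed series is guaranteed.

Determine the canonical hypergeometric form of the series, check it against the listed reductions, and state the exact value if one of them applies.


Reduced: x = -\frac{5}{3}, 3F2, upper = {-10, \frac{2}{5}, \frac{5}{2}}, lower = {-\frac{1}{3}, \frac{3}{5}}, C = \frac{3}{4}. Verdict: terminating (-10 upstairs). 11 nonzero terms in all; added directly. Hence: -\frac{3029560610336625071}{620150915072}.

The tell: t_0 = \frac{3}{4} here, and the expanded ratio factors over Q; C = 3/4, roots give parameters.
Ratio: r(k) = -\frac{5}{3} * (k-10) (k+\frac{2}{5}) (k+\frac{5}{2}) / [(k-\frac{1}{3}) (k+\frac{3}{5}) (k+1)] ; factor over Q: parameters, x = -\frac{5}{3}, and C = \frac{3}{4}.


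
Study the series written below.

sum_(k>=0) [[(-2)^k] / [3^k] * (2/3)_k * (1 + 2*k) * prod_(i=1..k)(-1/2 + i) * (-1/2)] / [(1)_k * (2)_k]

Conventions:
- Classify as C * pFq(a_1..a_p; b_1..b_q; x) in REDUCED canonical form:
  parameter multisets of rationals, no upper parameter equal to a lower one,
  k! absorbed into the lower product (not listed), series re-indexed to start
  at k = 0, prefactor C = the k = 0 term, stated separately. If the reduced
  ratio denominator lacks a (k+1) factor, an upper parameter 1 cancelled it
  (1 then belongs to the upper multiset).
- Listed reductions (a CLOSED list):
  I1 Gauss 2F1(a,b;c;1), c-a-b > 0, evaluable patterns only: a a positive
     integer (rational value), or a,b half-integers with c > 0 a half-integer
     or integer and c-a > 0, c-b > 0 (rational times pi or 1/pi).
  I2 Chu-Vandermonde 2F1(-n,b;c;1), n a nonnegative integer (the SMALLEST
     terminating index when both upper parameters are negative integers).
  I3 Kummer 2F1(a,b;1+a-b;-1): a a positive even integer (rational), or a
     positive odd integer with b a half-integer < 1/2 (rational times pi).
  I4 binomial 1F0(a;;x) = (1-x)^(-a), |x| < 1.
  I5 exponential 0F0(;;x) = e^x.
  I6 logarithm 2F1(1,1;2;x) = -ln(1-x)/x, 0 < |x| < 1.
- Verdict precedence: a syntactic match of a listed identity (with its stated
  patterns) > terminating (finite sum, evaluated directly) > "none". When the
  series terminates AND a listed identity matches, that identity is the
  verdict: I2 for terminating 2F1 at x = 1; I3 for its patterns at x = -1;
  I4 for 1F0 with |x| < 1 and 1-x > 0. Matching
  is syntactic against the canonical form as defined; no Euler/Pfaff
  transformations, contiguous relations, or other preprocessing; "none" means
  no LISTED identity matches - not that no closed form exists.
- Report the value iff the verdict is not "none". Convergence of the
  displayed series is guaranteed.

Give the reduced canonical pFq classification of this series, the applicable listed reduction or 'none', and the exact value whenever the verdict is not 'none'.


Reduced: x = -2/3, 2F1, upper = {2/3, 3/2}, lower = {2}, C = -1/2. Verdict: none - this 2F1 at x = -2/3 matches no listed pattern, and upper {2/3, 3/2} holds no stopper.

The tell: x = (-2/3) and (1)_k (C = -1/2) is k! itself.
Ratio: r(k) = (-2/3) * (k+2/3) (k+3/2) / [(k+2) (k+1)] - poly over poly, x = (-2/3) from leading terms; C = -1/2 at k = 0.


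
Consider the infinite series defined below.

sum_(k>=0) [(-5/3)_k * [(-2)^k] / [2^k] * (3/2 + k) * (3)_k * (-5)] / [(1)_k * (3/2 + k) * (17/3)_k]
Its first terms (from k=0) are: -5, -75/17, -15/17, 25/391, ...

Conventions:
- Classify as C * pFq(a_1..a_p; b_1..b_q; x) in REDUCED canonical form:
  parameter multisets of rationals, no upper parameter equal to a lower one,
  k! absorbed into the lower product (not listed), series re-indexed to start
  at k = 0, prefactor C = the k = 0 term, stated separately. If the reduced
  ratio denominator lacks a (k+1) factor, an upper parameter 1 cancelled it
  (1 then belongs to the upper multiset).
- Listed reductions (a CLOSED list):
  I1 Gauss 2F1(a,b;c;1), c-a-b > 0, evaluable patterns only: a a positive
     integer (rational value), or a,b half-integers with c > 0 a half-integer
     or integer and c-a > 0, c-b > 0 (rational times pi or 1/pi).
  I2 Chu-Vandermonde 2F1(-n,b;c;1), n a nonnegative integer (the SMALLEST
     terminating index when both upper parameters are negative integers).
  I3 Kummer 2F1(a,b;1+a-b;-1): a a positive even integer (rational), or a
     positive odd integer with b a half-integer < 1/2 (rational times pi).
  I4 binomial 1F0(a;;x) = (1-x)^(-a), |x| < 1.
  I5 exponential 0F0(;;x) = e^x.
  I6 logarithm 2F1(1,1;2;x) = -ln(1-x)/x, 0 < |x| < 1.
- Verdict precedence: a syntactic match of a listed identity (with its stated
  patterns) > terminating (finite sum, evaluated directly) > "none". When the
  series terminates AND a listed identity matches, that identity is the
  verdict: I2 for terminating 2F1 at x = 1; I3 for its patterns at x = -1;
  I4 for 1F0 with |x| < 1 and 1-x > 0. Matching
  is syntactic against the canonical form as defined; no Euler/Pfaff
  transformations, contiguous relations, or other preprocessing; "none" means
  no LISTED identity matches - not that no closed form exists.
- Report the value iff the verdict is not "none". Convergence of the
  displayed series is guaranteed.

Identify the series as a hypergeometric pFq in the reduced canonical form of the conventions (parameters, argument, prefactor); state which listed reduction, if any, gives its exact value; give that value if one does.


First insight: with t_0 = -5, (1)_k (C = -5, x = -1) is k! itself.
Term ratio: r(k) = (-1) * (k-5/3) (k+3) / [(k+17/3) (k+1)] - poly over poly, x = (-1) from leading terms; C = -5 at k = 0.

Prefactor -5, argument -1: 2F1 with upper {-5/3, 3} over lower {17/3}. Verdict: none. A 2F1 with upper {-5/3, 3} fits none of I1-I6 at x = -1; the sum runs forever.


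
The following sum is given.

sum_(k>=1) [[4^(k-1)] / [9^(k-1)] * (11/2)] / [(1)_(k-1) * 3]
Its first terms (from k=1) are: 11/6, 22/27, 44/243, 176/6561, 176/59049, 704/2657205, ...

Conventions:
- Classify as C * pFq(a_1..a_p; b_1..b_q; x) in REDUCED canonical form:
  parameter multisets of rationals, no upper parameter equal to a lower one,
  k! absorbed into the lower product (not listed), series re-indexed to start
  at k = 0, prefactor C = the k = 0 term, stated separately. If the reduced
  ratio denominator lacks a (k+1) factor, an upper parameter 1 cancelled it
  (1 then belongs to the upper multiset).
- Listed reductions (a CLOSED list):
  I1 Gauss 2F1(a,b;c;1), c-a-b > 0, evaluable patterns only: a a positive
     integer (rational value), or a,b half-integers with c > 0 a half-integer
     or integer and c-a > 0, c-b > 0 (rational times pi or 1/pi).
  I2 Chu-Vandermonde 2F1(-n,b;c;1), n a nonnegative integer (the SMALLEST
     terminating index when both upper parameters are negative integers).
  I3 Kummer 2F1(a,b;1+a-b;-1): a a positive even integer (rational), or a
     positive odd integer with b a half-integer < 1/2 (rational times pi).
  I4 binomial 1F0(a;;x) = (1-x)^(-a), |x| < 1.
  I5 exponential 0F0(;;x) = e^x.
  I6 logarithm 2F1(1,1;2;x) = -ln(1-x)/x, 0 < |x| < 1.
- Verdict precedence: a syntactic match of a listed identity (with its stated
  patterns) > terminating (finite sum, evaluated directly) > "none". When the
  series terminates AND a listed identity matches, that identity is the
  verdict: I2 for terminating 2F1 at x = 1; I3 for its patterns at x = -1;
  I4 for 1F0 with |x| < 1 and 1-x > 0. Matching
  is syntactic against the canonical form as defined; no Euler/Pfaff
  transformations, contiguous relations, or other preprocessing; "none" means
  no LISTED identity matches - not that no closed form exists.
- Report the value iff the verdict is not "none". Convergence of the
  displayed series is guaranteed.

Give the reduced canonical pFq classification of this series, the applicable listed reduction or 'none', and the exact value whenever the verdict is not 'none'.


Key observation: x = (4/9) and (1)_k (prefactor 11/6) is k! itself.
Consecutive-term ratio: r(k) = (4/9) * 1 / [(k+1)] ; factor over Q: parameters, x = (4/9), and C = 11/6.

With C = 11/6: the canonical form is 0F0(-; -; 4/9). Verdict: this is the I5 exponential reduction (the 0F0 exponential series at x = 4/9). Exact value: (11/6) * e^(4/9).


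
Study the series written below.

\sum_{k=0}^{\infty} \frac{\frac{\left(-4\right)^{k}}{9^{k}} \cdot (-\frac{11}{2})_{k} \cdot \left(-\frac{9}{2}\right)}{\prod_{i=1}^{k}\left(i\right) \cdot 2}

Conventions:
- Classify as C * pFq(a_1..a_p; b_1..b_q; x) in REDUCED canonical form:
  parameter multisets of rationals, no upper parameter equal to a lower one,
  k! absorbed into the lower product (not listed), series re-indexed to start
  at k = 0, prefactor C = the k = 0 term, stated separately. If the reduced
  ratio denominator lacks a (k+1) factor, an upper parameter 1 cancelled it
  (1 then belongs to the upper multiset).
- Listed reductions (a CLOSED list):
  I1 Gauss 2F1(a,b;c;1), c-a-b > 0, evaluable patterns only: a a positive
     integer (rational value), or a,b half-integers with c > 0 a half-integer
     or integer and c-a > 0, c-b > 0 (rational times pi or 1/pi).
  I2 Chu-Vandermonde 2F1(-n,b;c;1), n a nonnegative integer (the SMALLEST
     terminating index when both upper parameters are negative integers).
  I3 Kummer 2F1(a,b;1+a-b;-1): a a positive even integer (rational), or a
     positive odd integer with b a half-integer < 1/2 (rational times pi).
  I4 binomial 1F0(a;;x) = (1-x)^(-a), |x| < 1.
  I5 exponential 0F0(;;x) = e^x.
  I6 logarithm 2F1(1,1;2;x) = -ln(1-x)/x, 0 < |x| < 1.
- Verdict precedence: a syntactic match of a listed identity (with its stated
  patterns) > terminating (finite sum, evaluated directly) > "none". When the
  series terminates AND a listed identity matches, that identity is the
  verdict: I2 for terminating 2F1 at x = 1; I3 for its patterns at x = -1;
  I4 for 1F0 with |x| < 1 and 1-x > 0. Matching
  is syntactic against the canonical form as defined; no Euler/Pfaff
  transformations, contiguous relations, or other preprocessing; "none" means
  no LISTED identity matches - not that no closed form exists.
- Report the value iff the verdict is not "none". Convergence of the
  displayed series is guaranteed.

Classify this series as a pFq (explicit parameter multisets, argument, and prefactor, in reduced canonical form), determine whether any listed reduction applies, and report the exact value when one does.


x = -\frac{4}{9} here; the reduced form reads 1F0, upper {-\frac{11}{2}}, lower {-}, C = -\frac{9}{4}. Verdict at x = -\frac{4}{9}: the binomial series (I4) matches (the 1F0 binomial series: exponent 11/2, x = -\frac{4}{9}). Value: \left(-\frac{9}{4}\right) \cdot \left(\frac{13}{9}\right)^{\frac{11}{2}}.

Key step: from the first term -\frac{9}{4}: the constant factors (prefactor -9/4) combine into one prefactor.
Term ratio: r(k) = -\frac{4}{9} * (k-\frac{11}{2}) / [(k+1)] ; factor over Q: parameters, x = -\frac{4}{9}, and C = -\frac{9}{4}.


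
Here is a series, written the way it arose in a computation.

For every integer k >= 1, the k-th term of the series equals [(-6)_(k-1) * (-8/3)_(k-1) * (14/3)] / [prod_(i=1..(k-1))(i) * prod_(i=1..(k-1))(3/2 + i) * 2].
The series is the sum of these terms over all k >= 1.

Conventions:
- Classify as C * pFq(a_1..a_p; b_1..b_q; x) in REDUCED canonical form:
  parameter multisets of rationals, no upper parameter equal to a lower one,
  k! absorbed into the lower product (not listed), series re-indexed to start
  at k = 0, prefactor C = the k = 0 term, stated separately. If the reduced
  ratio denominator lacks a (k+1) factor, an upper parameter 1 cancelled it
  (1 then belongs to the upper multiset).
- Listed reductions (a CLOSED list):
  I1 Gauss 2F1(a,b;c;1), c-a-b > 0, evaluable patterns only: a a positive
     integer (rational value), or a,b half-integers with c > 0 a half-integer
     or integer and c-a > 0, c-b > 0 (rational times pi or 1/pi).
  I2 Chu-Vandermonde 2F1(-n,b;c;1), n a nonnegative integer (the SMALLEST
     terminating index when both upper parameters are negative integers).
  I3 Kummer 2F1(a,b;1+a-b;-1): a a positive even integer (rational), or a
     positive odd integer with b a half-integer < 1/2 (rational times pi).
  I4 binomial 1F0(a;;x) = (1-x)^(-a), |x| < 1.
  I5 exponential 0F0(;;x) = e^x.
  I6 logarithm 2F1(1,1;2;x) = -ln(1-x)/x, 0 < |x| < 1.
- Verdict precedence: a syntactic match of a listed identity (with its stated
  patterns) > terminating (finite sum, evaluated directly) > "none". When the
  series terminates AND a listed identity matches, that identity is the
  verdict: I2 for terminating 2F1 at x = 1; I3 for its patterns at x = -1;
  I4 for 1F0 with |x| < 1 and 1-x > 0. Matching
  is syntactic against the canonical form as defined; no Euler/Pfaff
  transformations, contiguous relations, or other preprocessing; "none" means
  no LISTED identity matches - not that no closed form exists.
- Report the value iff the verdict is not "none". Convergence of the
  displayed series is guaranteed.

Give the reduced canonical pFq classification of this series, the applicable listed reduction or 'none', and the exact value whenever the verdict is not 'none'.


x = 1 here; the reduced form reads 2F1, upper {-6, -8/3}, lower {5/2}, C = 7/3. Verdict at x = 1: the Chu-Vandermonde identity I2 matches (terminating 2F1 at x = 1 with n = 6, b = -8/3, c = 5/2). Value: 147420469/3838185.

First insight: t_0 being 7/3, the constant factors (prefactor 7/3) combine into one prefactor.
Adjacent-term ratio: r(k) = 1 * (k-6) (k-8/3) / [(k+5/2) (k+1)] - rational in k. x = 1; t_0 = 7/3; negate the roots.


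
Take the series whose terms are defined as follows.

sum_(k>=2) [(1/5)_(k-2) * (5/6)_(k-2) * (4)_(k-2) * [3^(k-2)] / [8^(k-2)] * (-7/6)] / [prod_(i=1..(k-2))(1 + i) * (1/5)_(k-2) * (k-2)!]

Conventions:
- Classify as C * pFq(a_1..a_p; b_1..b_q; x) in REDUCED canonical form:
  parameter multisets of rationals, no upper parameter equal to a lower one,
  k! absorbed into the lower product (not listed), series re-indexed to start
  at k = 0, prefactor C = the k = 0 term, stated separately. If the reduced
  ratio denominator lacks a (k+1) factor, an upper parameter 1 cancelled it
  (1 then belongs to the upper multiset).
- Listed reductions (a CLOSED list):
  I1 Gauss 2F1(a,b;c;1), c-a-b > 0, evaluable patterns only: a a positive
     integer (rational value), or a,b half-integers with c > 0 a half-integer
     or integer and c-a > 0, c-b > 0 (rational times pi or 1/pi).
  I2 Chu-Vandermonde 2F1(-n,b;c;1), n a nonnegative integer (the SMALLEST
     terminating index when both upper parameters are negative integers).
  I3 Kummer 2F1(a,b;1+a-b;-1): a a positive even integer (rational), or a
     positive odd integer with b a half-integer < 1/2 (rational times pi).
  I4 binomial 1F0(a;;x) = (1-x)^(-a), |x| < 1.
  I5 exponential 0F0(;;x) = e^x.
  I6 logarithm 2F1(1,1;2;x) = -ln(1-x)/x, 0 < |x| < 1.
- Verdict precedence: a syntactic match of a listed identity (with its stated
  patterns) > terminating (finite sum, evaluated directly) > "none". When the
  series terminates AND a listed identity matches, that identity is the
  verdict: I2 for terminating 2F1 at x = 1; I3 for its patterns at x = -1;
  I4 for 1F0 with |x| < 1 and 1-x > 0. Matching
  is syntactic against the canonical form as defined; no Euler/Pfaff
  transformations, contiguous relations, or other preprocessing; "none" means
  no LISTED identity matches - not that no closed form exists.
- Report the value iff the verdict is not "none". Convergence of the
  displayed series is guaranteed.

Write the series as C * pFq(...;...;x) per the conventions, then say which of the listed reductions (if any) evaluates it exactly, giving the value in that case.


With C = -7/6: the canonical form is 2F1(5/6, 4; 2; 3/8). Verdict: none. No listed pattern accepts 2F1(5/6, 4; 2; 3/8).

First insight: t_0 = -7/6 here, and the lower running product (prefactor -7/6) is a rising factorial.
Term ratio: r(k) = (3/8) * (k+5/6) (k+4) / [(k+2) (k+1)] - rational in k. x = (3/8); t_0 = -7/6; negate the roots.


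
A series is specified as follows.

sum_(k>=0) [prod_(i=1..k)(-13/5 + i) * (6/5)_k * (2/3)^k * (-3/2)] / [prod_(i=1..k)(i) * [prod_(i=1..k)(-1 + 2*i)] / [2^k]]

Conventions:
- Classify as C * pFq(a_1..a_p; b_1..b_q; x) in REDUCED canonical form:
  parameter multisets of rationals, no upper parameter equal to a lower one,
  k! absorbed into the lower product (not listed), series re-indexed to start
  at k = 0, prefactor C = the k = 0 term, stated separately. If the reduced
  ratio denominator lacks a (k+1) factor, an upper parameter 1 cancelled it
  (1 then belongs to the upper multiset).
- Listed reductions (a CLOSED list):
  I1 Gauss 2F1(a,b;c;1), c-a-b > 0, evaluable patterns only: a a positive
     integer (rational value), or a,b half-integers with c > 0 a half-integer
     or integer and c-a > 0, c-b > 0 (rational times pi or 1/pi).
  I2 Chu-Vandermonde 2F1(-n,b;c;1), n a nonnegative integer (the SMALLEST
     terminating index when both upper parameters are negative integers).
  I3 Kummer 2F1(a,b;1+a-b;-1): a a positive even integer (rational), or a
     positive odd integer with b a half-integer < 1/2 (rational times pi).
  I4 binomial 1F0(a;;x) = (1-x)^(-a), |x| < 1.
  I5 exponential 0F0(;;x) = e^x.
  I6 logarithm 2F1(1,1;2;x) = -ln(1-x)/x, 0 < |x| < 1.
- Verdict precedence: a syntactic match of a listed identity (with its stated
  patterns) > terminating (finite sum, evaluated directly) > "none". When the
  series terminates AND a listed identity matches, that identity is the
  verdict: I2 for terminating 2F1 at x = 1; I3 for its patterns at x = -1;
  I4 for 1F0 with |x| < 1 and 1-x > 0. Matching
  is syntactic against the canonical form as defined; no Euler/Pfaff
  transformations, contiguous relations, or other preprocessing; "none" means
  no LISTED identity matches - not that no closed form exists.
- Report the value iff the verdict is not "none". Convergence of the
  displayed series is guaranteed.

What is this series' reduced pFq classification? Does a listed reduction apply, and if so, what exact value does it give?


Key observation: from the first term -3/2: the product of the first k integers (C = -3/2) is k!.
Step ratio: r(k) = (2/3) * (k-8/5) (k+6/5) / [(k+1/2) (k+1)] - rational; roots negated = parameters, x = (2/3), C = -3/2.

Classification (C = -3/2): 2F1 with upper {-8/5, 6/5}, lower {1/2}, argument x = 2/3. Verdict: no listed reduction: x = 2/3 and upper {-8/5, 6/5} fail every I1-I6 pattern.


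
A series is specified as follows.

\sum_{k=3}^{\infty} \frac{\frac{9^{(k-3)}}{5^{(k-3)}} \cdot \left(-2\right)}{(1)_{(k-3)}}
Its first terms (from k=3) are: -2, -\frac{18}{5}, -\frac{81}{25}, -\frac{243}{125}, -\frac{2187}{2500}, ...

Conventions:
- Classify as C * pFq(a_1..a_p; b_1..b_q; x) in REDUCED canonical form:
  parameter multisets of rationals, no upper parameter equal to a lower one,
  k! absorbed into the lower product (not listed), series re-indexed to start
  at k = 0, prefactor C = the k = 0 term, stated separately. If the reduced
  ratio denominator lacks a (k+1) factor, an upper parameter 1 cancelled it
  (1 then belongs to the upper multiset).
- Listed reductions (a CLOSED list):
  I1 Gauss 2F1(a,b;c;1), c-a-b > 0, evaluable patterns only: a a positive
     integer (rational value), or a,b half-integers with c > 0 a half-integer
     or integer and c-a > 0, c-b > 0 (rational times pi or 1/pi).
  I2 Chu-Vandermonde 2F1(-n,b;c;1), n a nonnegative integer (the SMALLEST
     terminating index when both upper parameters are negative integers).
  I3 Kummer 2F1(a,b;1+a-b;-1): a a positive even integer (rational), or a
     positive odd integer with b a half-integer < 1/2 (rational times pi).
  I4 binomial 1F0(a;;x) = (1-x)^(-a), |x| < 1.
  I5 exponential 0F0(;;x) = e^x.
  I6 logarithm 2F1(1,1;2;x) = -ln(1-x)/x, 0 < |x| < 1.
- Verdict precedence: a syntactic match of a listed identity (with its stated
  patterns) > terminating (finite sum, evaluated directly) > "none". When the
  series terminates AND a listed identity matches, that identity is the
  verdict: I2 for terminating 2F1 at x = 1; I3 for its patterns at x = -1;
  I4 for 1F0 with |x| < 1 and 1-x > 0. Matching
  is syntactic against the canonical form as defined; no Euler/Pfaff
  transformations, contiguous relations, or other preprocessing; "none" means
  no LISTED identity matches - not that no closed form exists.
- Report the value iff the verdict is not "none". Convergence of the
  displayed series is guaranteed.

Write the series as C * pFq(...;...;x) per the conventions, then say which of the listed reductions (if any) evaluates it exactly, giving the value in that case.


Prefactor -2, argument \frac{9}{5}: 0F0 with upper {-} over lower {-}. Verdict: the exponential series (I5) fires (the 0F0 exponential series at x = \frac{9}{5}). Sum: \left(-2\right) \cdot e^{\frac{9}{5}}.

Structural cue: t_0 = -2 here, and (1)_k (prefactor -2) is k! itself.
Consecutive-term ratio: r(k) = \frac{9}{5} * 1 / [(k+1)] - rational; roots negated = parameters, x = \frac{9}{5}, C = -2.


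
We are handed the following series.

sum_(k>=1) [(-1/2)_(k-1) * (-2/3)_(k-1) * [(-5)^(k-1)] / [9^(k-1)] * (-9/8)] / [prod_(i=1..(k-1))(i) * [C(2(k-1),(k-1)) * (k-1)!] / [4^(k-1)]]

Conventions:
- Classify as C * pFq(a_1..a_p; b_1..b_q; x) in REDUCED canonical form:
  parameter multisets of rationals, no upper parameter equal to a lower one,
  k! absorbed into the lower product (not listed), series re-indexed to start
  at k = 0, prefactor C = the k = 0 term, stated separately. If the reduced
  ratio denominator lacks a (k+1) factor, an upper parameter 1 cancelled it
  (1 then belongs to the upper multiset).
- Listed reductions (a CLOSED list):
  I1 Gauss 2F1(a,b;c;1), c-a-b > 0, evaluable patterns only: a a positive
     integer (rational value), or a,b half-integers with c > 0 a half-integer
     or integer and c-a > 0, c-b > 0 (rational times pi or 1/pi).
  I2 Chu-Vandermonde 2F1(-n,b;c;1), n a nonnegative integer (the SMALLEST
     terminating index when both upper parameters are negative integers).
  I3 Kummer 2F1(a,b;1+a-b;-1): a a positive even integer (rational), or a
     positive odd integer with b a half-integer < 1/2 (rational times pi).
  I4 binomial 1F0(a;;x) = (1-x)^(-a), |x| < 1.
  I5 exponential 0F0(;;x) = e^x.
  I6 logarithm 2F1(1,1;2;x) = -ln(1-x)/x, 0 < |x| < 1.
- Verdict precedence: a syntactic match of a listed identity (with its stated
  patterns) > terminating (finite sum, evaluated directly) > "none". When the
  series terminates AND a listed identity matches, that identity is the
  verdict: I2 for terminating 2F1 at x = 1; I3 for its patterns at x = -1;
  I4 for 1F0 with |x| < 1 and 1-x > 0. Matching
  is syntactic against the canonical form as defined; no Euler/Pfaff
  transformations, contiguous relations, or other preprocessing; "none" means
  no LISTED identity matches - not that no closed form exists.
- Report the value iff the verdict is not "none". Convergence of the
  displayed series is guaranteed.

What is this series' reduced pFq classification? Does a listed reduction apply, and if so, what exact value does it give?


Classification (C = -9/8): 2F1 with upper {-2/3, -1/2}, lower {1/2}, argument x = -5/9. Verdict: none. A 2F1 with upper {-2/3, -1/2} fits none of I1-I6 at x = -5/9; the sum runs forever.

First insight: from the first term -9/8: the lower central binomial (C = -9/8, x = -5/9) hides (1/2)_k.
Adjacent-term ratio: r(k) = (-5/9) * (k-2/3) (k-1/2) / [(k+1/2) (k+1)] - poly over poly, x = (-5/9) from leading terms; C = -9/8 at k = 0.


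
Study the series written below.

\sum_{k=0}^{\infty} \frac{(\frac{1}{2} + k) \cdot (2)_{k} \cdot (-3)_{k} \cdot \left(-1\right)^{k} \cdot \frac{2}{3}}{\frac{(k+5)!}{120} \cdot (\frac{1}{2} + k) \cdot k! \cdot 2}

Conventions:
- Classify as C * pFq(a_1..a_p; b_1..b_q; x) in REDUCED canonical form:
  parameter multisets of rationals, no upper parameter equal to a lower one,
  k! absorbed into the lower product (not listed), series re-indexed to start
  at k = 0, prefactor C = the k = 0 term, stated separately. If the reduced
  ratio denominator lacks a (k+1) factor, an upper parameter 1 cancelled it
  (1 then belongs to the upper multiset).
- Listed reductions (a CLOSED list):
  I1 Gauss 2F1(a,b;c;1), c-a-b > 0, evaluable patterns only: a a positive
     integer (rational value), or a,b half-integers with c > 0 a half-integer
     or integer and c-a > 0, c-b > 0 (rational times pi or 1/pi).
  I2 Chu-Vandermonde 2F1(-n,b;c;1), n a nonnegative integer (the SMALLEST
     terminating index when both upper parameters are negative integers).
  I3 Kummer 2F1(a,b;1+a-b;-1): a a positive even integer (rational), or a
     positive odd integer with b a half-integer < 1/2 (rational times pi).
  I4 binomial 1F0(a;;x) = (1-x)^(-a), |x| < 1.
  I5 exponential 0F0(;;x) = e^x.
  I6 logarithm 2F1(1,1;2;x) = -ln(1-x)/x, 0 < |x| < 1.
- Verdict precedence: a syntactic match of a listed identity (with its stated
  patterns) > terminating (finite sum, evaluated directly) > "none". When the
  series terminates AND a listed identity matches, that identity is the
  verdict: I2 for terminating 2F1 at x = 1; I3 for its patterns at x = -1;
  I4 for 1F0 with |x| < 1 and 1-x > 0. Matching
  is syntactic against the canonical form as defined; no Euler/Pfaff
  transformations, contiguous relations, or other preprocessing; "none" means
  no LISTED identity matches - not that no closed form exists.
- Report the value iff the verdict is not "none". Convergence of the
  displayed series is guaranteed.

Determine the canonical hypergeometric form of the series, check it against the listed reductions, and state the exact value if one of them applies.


Classification (C = \frac{1}{3}): 2F1 with upper {-3, 2}, lower {6}, argument x = -1. Verdict: Kummer's theorem (I3) matches (x = -1; c = 6 equals 1+a-b for upper {-3, 2}: listed pattern). Value: \frac{5}{6}.

Key step: x = -1 and the constant factors (C = 1/3, x = -1) combine into one prefactor.
Consecutive-term ratio: r(k) = -1 * (k-3) (k+2) / [(k+6) (k+1)] ; factor over Q: parameters, x = -1, and C = \frac{1}{3}.


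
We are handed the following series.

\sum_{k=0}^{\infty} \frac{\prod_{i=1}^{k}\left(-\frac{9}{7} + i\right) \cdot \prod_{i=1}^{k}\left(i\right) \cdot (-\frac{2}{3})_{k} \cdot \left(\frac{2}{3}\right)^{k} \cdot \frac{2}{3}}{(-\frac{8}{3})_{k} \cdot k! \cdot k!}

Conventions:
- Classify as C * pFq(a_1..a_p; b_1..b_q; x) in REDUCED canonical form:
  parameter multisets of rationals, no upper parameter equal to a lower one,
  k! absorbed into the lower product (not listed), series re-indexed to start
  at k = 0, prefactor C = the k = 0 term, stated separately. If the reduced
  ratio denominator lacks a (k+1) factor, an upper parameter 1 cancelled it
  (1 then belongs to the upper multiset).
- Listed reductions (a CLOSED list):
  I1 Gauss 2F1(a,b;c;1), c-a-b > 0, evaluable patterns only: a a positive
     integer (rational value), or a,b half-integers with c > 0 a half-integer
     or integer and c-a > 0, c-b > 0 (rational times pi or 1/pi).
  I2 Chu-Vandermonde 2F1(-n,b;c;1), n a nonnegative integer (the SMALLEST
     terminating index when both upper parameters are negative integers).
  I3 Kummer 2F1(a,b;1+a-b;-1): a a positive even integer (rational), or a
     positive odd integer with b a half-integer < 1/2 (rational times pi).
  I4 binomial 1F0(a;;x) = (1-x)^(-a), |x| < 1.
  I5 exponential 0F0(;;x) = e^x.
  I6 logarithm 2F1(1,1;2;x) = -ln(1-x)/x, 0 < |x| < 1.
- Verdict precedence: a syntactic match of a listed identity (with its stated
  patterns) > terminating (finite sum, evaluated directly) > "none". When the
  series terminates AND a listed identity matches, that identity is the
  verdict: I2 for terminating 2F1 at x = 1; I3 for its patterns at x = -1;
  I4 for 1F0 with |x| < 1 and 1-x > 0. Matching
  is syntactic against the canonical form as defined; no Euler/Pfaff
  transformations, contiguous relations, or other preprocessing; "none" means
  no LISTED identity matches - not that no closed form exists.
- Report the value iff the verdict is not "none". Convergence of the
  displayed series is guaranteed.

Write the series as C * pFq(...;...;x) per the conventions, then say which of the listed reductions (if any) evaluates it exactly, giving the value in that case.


First insight: t_0 being \frac{2}{3}, the running product (C = 2/3, x = 2/3) telescopes to a rising factorial.
Step ratio: r(k) = \frac{2}{3} * (k-\frac{2}{3}) (k-\frac{2}{7}) / [(k-\frac{8}{3}) (k+1)] - poly over poly, x = \frac{2}{3} from leading terms; C = \frac{2}{3} at k = 0.

x = \frac{2}{3} here; the reduced form reads 2F1, upper {-\frac{2}{3}, -\frac{2}{7}}, lower {-\frac{8}{3}}, C = \frac{2}{3}. Verdict: none - at argument \frac{2}{3} the multisets {-\frac{2}{3}, -\frac{2}{7}} ; {-\frac{8}{3}} match no listed identity.


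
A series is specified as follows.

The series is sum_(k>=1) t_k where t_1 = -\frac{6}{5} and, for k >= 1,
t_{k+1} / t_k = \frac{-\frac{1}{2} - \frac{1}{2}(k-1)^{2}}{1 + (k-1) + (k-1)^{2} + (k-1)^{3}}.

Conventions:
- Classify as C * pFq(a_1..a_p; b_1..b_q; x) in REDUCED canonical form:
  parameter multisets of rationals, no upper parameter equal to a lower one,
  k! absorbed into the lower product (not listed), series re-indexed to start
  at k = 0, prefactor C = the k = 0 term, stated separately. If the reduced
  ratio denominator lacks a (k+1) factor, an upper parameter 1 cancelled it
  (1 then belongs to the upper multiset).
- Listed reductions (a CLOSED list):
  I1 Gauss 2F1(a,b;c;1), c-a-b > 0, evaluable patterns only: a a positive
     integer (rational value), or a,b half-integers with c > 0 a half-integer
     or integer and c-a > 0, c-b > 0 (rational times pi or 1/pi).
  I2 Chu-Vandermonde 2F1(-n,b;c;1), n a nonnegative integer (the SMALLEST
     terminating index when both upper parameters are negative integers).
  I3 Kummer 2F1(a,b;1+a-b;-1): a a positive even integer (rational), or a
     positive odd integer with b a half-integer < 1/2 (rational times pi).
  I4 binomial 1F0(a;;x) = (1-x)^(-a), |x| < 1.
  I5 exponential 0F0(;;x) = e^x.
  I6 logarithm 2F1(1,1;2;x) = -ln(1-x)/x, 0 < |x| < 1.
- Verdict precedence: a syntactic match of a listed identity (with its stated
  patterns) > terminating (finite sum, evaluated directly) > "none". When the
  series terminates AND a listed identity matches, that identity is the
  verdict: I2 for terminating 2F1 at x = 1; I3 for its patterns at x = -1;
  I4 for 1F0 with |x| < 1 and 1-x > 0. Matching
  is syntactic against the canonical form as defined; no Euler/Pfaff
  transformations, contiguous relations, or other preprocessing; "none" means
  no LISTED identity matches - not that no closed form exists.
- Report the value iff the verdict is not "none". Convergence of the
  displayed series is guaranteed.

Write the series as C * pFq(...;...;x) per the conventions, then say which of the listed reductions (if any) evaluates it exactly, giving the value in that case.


x = -\frac{1}{2} here; the reduced form reads 0F0, upper {-}, lower {-}, C = -\frac{6}{5}. Verdict: this is exponential (I5) (the 0F0 exponential series at x = -\frac{1}{2}). Value: \left(-\frac{6}{5}\right) \cdot e^{-\frac{1}{2}}.

Key step: t_0 being -\frac{6}{5}, roots of the ratio polynomials (prefactor -6/5) are the negated parameters.
Adjacent-term ratio: r(k) = -\frac{1}{2} * 1 / [(k+1)] - rational in k, leading ratio -\frac{1}{2}; with t_0 = -\frac{6}{5}, classification follows.


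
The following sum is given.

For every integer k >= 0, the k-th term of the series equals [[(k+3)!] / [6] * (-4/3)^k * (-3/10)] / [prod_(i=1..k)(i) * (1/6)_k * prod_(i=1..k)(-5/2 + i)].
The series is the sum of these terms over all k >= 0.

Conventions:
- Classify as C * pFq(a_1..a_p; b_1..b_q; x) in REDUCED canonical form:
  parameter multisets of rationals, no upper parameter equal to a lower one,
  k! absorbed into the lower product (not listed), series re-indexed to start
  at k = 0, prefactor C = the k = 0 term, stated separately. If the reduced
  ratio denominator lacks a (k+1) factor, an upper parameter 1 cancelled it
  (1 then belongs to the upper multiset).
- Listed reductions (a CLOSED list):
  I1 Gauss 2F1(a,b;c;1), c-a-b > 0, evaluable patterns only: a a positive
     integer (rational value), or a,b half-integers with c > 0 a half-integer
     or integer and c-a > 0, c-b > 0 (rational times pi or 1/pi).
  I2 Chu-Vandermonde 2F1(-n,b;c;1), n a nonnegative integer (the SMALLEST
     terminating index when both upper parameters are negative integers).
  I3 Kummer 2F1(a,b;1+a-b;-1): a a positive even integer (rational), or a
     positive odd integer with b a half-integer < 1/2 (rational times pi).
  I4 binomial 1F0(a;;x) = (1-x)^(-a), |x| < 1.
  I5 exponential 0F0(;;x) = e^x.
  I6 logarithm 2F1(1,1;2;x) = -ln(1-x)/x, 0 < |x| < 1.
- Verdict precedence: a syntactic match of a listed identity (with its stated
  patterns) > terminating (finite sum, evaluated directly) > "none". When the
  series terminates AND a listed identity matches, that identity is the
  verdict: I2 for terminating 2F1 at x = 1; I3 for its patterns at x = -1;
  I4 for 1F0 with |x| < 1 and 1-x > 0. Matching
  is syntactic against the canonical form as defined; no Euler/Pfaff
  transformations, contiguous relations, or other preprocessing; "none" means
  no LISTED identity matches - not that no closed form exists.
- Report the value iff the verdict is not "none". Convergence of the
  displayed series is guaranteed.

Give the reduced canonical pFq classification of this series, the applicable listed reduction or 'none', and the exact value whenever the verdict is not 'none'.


With C = -3/10: the canonical form is 1F2(4; -3/2, 1/6; -4/3). Verdict: none (x = -4/3): each listed identity misses the multisets {4} ; {-3/2, 1/6}.

First insight: t_0 = -3/10 here, and the factorial ratio (C = -3/10, x = -4/3) (k+a-1)!/(a-1)! is a rising factorial (a)_k.
Step ratio: r(k) = (-4/3) * (k+4) / [(k-3/2) (k+1/6) (k+1)] - rational in k, leading ratio (-4/3); with t_0 = -3/10, classification follows.
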